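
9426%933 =96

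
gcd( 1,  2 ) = 1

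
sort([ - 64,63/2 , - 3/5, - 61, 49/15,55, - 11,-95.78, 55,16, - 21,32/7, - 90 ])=[ - 95.78,-90, - 64 ,-61 , - 21, - 11, - 3/5,  49/15, 32/7 , 16, 63/2 , 55, 55 ] 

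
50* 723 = 36150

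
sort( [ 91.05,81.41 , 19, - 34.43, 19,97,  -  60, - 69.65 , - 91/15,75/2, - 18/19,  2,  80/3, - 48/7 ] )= [ - 69.65,  -  60 ,-34.43, - 48/7, - 91/15, - 18/19, 2, 19,19,80/3,  75/2, 81.41,91.05,97]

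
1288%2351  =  1288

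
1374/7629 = 458/2543=0.18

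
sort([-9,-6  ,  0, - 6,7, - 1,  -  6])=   [ - 9, - 6 , - 6 , - 6, - 1,  0, 7]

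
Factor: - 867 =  - 3^1*17^2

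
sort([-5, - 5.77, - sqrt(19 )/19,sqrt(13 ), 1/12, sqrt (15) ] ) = [-5.77, - 5,-sqrt(19)/19, 1/12, sqrt(13), sqrt( 15) ]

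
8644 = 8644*1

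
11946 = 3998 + 7948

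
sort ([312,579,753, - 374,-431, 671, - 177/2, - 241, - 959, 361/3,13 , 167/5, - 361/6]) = [ - 959, - 431, - 374, - 241, - 177/2, - 361/6,13, 167/5,361/3, 312,579, 671,753]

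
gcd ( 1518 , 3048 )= 6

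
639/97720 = 639/97720 =0.01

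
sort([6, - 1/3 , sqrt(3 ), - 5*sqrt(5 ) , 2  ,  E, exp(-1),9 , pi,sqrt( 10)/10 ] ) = [ - 5*sqrt(5), - 1/3, sqrt(10)/10,  exp(-1 ) , sqrt(3), 2,  E  ,  pi,6,9 ] 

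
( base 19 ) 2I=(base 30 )1Q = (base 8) 70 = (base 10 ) 56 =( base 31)1P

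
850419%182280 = 121299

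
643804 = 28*22993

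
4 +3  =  7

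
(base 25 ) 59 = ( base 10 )134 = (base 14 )98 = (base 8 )206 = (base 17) 7f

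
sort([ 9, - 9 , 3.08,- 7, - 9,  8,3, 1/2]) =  [ - 9,-9, - 7 , 1/2,3,3.08, 8, 9] 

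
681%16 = 9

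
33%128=33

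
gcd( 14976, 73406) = 2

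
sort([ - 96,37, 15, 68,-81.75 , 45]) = [-96,-81.75 , 15,37, 45 , 68] 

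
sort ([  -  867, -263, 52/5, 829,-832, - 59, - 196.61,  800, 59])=[ - 867, - 832, - 263, - 196.61, - 59, 52/5,59,800,829 ] 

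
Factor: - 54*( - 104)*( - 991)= - 2^4*3^3*13^1*991^1  =  - 5565456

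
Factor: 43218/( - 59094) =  - 7^2*67^(-1)= - 49/67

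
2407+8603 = 11010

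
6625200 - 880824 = 5744376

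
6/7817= 6/7817= 0.00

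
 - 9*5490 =- 49410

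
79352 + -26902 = 52450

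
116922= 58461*2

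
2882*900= 2593800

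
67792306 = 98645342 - 30853036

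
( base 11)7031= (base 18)1af9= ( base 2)10010010000111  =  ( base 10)9351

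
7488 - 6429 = 1059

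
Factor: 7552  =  2^7 * 59^1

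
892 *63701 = 56821292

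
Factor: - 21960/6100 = -18/5 = - 2^1*3^2*5^(-1)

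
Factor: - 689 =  - 13^1 *53^1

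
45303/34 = 1332 +15/34 = 1332.44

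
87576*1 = 87576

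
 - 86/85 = - 2 + 84/85 =- 1.01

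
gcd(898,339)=1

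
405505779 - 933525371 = -528019592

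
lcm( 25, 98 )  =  2450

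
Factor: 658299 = 3^1 * 219433^1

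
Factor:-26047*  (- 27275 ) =710431925 = 5^2*7^1*61^2*1091^1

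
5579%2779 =21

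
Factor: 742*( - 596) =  - 2^3*7^1*53^1*149^1 = - 442232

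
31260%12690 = 5880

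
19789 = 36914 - 17125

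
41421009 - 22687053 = 18733956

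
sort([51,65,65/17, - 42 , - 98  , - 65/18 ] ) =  [-98,-42,  -  65/18,  65/17 , 51, 65 ] 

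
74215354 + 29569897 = 103785251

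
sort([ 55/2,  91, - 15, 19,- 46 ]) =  [ - 46, - 15,19 , 55/2 , 91]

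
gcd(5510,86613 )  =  1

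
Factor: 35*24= 840  =  2^3*3^1*5^1 *7^1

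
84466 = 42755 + 41711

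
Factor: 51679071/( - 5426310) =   -  2^ ( - 1) *3^1*5^( - 1)*191^( - 1)*947^ ( - 1)*2137^1 * 2687^1 = - 17226357/1808770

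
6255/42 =2085/14 = 148.93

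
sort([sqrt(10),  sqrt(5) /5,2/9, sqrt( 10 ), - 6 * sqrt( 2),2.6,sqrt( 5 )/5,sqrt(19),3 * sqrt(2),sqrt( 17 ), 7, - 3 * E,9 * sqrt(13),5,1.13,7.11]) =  [ - 6*sqrt( 2 ), - 3*E,2/9,  sqrt( 5)/5,sqrt( 5) /5,1.13,2.6,sqrt ( 10), sqrt( 10), sqrt(  17),3*sqrt( 2 ),sqrt( 19 ) , 5, 7, 7.11, 9*sqrt( 13)]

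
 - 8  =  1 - 9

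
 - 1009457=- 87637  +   - 921820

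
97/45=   97/45  =  2.16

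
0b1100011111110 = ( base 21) EAE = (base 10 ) 6398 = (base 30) 738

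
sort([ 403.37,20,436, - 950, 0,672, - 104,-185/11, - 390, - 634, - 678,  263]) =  [ - 950,- 678, - 634 , - 390  , - 104, - 185/11,0, 20, 263,  403.37,436,672]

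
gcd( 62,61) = 1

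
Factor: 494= 2^1*13^1*19^1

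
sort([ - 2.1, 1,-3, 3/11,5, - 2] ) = [ - 3,  -  2.1, - 2,3/11, 1 , 5] 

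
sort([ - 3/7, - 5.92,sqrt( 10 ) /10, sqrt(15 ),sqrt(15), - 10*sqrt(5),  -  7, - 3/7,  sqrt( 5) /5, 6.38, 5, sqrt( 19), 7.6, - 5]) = [ - 10*sqrt (5), - 7, - 5.92, - 5, -3/7, - 3/7, sqrt(10) /10, sqrt( 5 )/5,  sqrt( 15) , sqrt(15), sqrt(19 ),5, 6.38,7.6] 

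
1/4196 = 1/4196  =  0.00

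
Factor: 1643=31^1*53^1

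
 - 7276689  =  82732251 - 90008940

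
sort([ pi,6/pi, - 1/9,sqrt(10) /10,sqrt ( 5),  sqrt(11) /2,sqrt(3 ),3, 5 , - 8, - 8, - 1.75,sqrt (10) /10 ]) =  [ - 8, -8, - 1.75, - 1/9 , sqrt(10 )/10,sqrt(10 ) /10,sqrt(11) /2,sqrt(3),6/pi, sqrt(5), 3,pi, 5]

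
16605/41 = 405 = 405.00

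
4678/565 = 4678/565 = 8.28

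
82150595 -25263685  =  56886910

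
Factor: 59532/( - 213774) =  - 22/79 = - 2^1*11^1 * 79^(- 1 ) 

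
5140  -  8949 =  - 3809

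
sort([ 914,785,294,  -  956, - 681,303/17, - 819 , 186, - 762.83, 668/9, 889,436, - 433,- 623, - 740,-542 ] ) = [ - 956, - 819, - 762.83, -740,  -  681,-623, - 542,  -  433,303/17,668/9,186, 294,436,785,889,914] 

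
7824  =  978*8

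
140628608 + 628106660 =768735268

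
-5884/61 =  - 97 + 33/61=- 96.46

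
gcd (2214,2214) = 2214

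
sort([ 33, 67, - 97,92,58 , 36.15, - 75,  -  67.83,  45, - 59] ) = [  -  97,-75, - 67.83, - 59 , 33, 36.15,45, 58,67,92] 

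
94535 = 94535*1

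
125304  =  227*552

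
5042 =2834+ 2208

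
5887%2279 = 1329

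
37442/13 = 2880 + 2/13 = 2880.15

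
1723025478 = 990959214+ 732066264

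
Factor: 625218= 2^1*3^1*11^1*9473^1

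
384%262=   122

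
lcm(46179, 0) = 0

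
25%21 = 4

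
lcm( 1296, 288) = 2592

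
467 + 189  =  656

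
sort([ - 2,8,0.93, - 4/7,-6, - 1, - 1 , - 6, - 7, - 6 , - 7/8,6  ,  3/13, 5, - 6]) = [ - 7 ,- 6,  -  6, - 6,-6,- 2, - 1, - 1, - 7/8, - 4/7, 3/13, 0.93,5 , 6,8] 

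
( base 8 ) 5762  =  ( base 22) 670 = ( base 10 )3058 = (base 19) 88i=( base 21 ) 6JD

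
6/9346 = 3/4673  =  0.00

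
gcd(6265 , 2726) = 1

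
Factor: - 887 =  - 887^1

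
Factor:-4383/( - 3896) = 2^ ( - 3 )*3^2 = 9/8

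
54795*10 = 547950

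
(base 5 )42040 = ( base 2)101011010010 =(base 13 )1351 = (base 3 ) 10210121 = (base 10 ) 2770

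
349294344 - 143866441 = 205427903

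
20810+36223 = 57033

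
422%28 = 2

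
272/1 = 272 = 272.00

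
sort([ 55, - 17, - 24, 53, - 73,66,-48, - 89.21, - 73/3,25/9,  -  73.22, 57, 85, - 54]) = [ - 89.21, - 73.22, - 73, - 54, - 48, - 73/3 , - 24, - 17 , 25/9 , 53, 55, 57, 66, 85]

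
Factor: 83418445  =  5^1*11^1  *  491^1* 3089^1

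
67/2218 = 67/2218= 0.03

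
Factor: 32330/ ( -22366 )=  - 305/211 =- 5^1*61^1*211^ (  -  1 )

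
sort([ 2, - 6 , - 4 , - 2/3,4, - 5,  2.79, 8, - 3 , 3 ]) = [ - 6, - 5, - 4, - 3, - 2/3 , 2 , 2.79,3,4,8 ]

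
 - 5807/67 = - 5807/67 = -86.67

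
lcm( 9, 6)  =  18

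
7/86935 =7/86935 = 0.00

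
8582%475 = 32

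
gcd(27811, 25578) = 203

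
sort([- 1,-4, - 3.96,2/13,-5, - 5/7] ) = [ - 5, - 4, - 3.96, - 1, - 5/7,2/13 ]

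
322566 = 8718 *37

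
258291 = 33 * 7827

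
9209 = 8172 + 1037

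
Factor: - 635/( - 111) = 3^( - 1 )*5^1* 37^( - 1 )*127^1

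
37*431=15947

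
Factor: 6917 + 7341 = 2^1*7129^1 =14258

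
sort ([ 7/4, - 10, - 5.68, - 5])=[ - 10, - 5.68,-5,7/4]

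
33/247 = 33/247=0.13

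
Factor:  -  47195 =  - 5^1*9439^1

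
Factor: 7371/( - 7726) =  - 2^ (  -  1)*3^4*7^1*13^1*3863^( - 1)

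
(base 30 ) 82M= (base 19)1135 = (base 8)16162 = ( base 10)7282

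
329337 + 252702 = 582039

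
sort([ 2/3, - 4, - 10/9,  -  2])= [-4, -2, - 10/9, 2/3 ] 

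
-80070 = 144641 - 224711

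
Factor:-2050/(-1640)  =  5/4  =  2^(-2 )*5^1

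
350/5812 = 175/2906=0.06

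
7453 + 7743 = 15196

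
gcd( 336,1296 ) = 48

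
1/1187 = 1/1187 = 0.00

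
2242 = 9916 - 7674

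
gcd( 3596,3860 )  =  4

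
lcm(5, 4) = 20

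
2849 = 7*407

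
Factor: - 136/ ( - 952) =7^( - 1)= 1/7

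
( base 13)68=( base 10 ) 86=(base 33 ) 2K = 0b1010110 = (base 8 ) 126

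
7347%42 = 39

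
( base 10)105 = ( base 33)36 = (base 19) 5a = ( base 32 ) 39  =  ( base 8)151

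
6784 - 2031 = 4753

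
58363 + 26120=84483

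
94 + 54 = 148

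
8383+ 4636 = 13019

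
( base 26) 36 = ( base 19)48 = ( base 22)3i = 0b1010100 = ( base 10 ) 84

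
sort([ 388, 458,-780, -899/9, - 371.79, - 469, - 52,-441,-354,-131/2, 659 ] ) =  [-780, -469, - 441, - 371.79,-354,  -  899/9,-131/2, - 52,  388,458, 659 ]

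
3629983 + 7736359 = 11366342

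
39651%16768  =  6115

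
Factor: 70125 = 3^1*5^3*11^1 * 17^1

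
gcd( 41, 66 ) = 1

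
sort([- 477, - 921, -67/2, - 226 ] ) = [ - 921, - 477, - 226 , - 67/2 ] 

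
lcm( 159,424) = 1272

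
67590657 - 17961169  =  49629488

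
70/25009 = 70/25009 =0.00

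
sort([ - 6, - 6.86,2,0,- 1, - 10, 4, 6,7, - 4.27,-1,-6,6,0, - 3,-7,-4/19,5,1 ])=[  -  10 , - 7, - 6.86, - 6, - 6, - 4.27, - 3, - 1,- 1, - 4/19,0,0,1,2,4,5,6,6,7] 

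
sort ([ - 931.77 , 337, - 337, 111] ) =[ - 931.77, - 337, 111, 337]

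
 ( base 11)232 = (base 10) 277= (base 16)115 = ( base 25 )b2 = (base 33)8d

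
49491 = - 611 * ( - 81) 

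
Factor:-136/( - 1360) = 1/10 =2^ ( - 1) * 5^( - 1 )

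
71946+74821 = 146767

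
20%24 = 20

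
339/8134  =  339/8134 = 0.04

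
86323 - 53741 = 32582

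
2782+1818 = 4600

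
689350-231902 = 457448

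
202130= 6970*29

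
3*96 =288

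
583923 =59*9897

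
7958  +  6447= 14405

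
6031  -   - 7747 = 13778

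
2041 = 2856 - 815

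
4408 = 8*551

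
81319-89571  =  -8252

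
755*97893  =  73909215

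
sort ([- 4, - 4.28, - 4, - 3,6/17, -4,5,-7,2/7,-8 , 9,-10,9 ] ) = [ - 10, - 8,- 7, - 4.28, -4, - 4, - 4,-3,2/7,6/17, 5,9, 9 ]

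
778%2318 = 778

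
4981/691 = 4981/691 = 7.21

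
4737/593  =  4737/593 =7.99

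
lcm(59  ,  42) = 2478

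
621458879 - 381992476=239466403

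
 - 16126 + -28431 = -44557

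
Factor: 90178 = 2^1 * 11^1*4099^1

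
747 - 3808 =  -  3061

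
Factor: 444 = 2^2*3^1*37^1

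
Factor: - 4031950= - 2^1*5^2*13^1*6203^1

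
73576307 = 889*82763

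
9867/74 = 133 + 25/74 = 133.34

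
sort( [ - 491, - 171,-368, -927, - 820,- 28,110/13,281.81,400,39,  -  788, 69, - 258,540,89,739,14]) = [-927, - 820, - 788, - 491, - 368,-258, -171,- 28,  110/13, 14,39,  69, 89,281.81,400,540,739 ]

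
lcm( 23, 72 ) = 1656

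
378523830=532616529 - 154092699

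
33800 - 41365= -7565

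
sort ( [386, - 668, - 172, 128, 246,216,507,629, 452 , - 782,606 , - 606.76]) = [ - 782, -668 , - 606.76, - 172, 128, 216,246, 386,  452, 507, 606,  629]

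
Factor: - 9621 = -3^2*1069^1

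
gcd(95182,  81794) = 2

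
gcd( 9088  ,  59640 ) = 568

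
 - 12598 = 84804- 97402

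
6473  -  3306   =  3167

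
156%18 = 12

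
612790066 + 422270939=1035061005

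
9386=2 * 4693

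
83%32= 19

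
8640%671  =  588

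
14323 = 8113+6210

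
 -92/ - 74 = 46/37 = 1.24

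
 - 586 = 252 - 838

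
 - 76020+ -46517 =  - 122537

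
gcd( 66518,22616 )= 2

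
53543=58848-5305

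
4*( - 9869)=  - 39476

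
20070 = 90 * 223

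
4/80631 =4/80631 = 0.00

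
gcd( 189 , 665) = 7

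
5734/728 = 2867/364 = 7.88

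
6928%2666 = 1596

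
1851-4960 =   -  3109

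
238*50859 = 12104442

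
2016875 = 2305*875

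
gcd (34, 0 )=34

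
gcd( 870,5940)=30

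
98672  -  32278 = 66394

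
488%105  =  68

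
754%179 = 38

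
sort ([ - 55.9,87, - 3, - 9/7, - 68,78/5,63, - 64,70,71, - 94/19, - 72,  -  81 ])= [ - 81,-72, - 68, -64,-55.9, - 94/19, - 3,  -  9/7, 78/5 , 63,70,71, 87 ] 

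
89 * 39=3471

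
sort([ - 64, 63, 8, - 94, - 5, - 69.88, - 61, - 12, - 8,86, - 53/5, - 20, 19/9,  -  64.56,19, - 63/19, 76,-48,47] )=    [ - 94, -69.88,-64.56, - 64, - 61, - 48, - 20,-12 ,  -  53/5,  -  8, - 5, - 63/19,19/9, 8, 19, 47,63,76,86 ]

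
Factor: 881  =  881^1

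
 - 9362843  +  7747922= - 1614921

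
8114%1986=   170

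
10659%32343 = 10659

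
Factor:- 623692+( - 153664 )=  - 2^2 * 31^1*6269^1 = -777356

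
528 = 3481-2953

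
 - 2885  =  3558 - 6443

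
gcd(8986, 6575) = 1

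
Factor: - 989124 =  - 2^2*3^1*139^1*  593^1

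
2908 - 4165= - 1257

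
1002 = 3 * 334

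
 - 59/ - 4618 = 59/4618= 0.01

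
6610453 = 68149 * 97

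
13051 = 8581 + 4470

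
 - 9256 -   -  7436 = - 1820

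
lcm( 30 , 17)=510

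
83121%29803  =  23515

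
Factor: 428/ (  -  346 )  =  - 2^1*107^1*173^(  -  1 ) = - 214/173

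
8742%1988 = 790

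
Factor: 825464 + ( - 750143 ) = 75321  =  3^2*8369^1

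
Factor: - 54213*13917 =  - 754482321 = - 3^2*17^1 * 1063^1*4639^1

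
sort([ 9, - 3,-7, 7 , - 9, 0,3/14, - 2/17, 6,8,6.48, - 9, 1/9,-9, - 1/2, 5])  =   [ - 9, -9, - 9, - 7, - 3, - 1/2, - 2/17, 0, 1/9,3/14, 5, 6, 6.48 , 7, 8,9]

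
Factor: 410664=2^3*3^1 *71^1*241^1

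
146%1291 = 146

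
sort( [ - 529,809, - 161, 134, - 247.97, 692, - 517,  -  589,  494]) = [ - 589, - 529, - 517 , - 247.97, - 161,134, 494, 692, 809]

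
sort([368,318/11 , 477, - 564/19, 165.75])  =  [ - 564/19, 318/11, 165.75,  368, 477 ]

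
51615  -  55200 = -3585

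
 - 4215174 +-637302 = -4852476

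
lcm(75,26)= 1950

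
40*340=13600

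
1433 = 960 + 473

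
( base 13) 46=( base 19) 31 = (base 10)58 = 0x3A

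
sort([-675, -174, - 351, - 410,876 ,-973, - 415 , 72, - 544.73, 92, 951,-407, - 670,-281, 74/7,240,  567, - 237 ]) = [ - 973, - 675, - 670, - 544.73,-415, - 410, - 407, - 351, - 281, - 237, - 174, 74/7, 72, 92, 240, 567, 876, 951] 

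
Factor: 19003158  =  2^1  *  3^2*1055731^1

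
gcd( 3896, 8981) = 1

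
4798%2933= 1865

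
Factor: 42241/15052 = 797/284 = 2^(-2)* 71^(-1)*797^1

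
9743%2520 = 2183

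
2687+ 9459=12146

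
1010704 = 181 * 5584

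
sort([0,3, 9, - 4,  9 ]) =[ - 4,0,3,9 , 9]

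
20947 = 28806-7859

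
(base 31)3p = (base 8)166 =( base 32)3m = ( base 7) 226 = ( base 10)118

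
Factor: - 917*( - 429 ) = 3^1* 7^1*11^1*13^1*131^1  =  393393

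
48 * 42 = 2016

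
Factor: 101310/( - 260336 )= - 2^(  -  3)*3^1 *5^1 *11^1*53^(-1) = - 165/424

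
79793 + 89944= 169737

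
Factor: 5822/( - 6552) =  - 2^( - 2)*3^(  -  2 )*7^( - 1) * 13^(-1 )*41^1*71^1  =  -  2911/3276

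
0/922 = 0 = 0.00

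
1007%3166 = 1007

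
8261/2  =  4130 + 1/2 = 4130.50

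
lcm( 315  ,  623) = 28035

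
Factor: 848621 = 193^1*4397^1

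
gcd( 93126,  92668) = 2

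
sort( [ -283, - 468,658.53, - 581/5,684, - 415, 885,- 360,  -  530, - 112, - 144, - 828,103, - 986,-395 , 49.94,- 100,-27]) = [ - 986,  -  828, - 530, - 468,-415,  -  395, - 360, - 283,  -  144, - 581/5,- 112,-100, - 27, 49.94,103, 658.53, 684,885] 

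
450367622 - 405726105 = 44641517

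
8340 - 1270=7070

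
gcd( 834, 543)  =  3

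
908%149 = 14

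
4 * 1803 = 7212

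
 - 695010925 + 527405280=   -167605645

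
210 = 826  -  616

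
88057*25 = 2201425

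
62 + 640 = 702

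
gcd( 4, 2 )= 2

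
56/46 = 28/23 = 1.22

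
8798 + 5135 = 13933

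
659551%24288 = 3775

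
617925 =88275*7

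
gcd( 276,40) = 4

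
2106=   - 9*( - 234)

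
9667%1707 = 1132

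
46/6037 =46/6037  =  0.01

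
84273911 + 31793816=116067727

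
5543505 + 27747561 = 33291066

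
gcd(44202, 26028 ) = 6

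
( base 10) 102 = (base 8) 146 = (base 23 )4a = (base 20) 52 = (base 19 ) 57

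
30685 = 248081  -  217396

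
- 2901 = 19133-22034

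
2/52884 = 1/26442 = 0.00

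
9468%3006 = 450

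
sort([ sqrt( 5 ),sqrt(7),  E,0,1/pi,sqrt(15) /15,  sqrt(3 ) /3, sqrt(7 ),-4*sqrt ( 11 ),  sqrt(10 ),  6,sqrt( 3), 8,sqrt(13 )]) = [-4 * sqrt(11), 0,sqrt(15) /15 , 1/pi,sqrt(3) /3,sqrt(3 ) , sqrt( 5), sqrt(7),sqrt(7),E,sqrt(10 ),sqrt(13),6,8]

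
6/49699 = 6/49699=0.00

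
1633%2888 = 1633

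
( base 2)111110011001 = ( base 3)12110220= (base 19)b13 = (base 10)3993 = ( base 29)4lk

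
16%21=16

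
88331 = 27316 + 61015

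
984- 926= 58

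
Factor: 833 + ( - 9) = 2^3*103^1 = 824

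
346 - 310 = 36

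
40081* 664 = 26613784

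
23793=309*77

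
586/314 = 1 + 136/157 = 1.87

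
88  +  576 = 664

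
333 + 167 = 500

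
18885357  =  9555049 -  - 9330308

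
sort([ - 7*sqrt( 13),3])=[ - 7*sqrt( 13),3 ]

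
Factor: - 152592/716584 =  - 102/479 = -2^1*3^1* 17^1*479^(-1) 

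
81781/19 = 4304 + 5/19 = 4304.26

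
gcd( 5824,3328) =832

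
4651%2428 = 2223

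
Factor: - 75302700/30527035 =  - 1369140/555037 = - 2^2*3^1*5^1*7^( - 1)* 19^1*37^( - 1)*1201^1*2143^( - 1) 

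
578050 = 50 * 11561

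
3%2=1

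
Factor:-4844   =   - 2^2*7^1*173^1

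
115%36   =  7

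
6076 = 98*62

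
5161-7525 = - 2364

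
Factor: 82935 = 3^2*5^1*19^1  *97^1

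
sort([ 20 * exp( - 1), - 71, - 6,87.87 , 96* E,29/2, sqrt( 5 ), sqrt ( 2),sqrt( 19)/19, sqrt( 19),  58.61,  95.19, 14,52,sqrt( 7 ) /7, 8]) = [ - 71, - 6,  sqrt( 19) /19, sqrt(7 ) /7,sqrt( 2),sqrt( 5 ) , sqrt( 19),20*exp( - 1),8,14, 29/2,52,58.61 , 87.87,95.19,96*E ] 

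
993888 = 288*3451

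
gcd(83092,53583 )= 1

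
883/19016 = 883/19016 = 0.05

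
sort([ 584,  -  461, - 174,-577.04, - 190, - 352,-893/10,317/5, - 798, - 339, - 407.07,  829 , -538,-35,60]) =[  -  798, - 577.04 , - 538, - 461, - 407.07, - 352  ,- 339,-190,-174, - 893/10 ,  -  35,60,317/5, 584,829]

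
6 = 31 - 25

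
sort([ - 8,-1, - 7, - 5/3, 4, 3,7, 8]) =[ - 8, - 7, - 5/3, - 1, 3 , 4,7, 8]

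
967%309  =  40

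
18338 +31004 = 49342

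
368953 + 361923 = 730876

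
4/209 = 4/209 = 0.02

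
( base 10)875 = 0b1101101011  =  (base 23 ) 1f1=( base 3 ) 1012102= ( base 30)T5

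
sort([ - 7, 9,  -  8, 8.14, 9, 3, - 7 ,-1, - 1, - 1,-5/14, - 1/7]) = [ - 8,-7, - 7, - 1,-1, - 1, - 5/14,-1/7, 3,8.14, 9, 9]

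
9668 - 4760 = 4908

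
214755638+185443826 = 400199464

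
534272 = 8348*64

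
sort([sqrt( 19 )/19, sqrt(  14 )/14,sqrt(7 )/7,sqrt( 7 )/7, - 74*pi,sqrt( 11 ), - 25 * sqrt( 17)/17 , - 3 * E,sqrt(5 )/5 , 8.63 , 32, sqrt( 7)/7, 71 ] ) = [- 74*pi, - 3*E, - 25*sqrt( 17 ) /17, sqrt( 19) /19,sqrt ( 14 )/14,sqrt(7)/7,sqrt(7 )/7, sqrt( 7)/7,  sqrt( 5 )/5,sqrt( 11), 8.63,32  ,  71]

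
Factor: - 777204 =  - 2^2*3^2*21589^1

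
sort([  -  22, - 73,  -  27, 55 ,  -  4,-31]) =[-73,-31, - 27  , - 22, - 4,55 ] 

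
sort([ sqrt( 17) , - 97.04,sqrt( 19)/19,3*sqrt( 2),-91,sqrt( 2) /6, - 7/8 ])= [ - 97.04,-91, - 7/8,sqrt( 19 ) /19,sqrt( 2)/6,sqrt( 17 ), 3*sqrt( 2 )] 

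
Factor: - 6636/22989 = -2^2*7^1 * 97^( - 1)= - 28/97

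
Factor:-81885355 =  - 5^1 * 277^1*59123^1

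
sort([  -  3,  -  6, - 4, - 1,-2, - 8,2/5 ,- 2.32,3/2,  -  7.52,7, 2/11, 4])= [ - 8,- 7.52, - 6,- 4,  -  3 ,-2.32, - 2,- 1, 2/11, 2/5,3/2,4,  7]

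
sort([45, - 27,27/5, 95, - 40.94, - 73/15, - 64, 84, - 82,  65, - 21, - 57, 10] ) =[ - 82, - 64, - 57, - 40.94, - 27,  -  21 , - 73/15, 27/5, 10,45, 65 , 84, 95 ]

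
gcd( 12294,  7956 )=18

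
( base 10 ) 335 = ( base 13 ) 1ca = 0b101001111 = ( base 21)fk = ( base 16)14f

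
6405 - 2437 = 3968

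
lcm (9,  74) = 666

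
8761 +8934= 17695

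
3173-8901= - 5728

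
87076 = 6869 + 80207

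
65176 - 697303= - 632127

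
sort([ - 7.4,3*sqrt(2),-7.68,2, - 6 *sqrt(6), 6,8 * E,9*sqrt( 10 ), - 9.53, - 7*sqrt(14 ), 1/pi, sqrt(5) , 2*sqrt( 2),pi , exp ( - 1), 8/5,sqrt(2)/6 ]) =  [ - 7*sqrt ( 14),- 6 * sqrt( 6),  -  9.53 ,  -  7.68  , - 7.4,sqrt(2 )/6,  1/pi,exp( - 1) , 8/5, 2,sqrt(5), 2*sqrt(2),pi, 3 * sqrt(2), 6, 8 * E,9 * sqrt ( 10) ] 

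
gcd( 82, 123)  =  41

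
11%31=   11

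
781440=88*8880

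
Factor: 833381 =853^1*977^1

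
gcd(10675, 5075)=175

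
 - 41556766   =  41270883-82827649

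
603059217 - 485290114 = 117769103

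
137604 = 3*45868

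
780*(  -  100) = - 78000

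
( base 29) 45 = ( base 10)121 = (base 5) 441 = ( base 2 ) 1111001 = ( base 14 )89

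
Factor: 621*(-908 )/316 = -140967/79 = - 3^3*23^1*79^( - 1 )* 227^1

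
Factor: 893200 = 2^4*5^2*7^1*11^1*29^1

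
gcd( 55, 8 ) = 1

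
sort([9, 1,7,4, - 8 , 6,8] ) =[ - 8 , 1, 4,  6,7, 8,9 ]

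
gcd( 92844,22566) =6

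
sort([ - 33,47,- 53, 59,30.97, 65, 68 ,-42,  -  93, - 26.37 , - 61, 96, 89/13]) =[ - 93 ,-61,-53, - 42, - 33, - 26.37,89/13,30.97, 47, 59, 65, 68, 96]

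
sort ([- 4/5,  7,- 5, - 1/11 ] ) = [ - 5, - 4/5,-1/11 , 7] 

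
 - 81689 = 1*(-81689)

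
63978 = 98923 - 34945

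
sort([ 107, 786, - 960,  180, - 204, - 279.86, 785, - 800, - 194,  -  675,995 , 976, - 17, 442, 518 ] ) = [ - 960, - 800, - 675, - 279.86, - 204, - 194, - 17,107, 180, 442, 518, 785, 786,976, 995] 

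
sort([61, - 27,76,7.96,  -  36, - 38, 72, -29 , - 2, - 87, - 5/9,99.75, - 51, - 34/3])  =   [ - 87, - 51, - 38, - 36 ,-29, - 27 , - 34/3, - 2, - 5/9 , 7.96,61, 72, 76,99.75 ] 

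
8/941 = 8/941  =  0.01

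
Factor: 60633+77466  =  138099=3^1*13^1 * 3541^1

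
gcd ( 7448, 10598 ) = 14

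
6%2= 0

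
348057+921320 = 1269377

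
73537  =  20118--53419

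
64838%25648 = 13542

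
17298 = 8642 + 8656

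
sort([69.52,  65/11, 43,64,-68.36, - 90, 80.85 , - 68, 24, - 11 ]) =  [- 90,-68.36, -68,-11, 65/11,24, 43, 64,69.52, 80.85 ]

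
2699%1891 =808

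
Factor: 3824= 2^4*239^1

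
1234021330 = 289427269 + 944594061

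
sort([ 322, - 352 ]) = [ - 352,  322 ] 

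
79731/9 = 8859  =  8859.00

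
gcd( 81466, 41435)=1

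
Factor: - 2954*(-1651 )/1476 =2438527/738 = 2^( - 1) * 3^(-2)*7^1 * 13^1*41^( - 1)*127^1*211^1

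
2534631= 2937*863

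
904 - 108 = 796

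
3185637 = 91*35007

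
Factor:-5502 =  -2^1*3^1*7^1*131^1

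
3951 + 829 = 4780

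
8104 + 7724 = 15828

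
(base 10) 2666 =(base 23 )50l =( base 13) 12A1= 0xA6A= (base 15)BCB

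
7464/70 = 106 + 22/35 = 106.63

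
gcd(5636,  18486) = 2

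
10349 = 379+9970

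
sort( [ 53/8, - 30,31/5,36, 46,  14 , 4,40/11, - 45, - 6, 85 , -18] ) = [-45,  -  30,-18, - 6,  40/11 , 4,31/5,53/8,14,36,46, 85 ] 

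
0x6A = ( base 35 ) 31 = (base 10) 106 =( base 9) 127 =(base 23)4e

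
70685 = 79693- 9008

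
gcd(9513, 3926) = 151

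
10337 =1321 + 9016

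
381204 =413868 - 32664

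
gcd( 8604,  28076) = 4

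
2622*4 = 10488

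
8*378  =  3024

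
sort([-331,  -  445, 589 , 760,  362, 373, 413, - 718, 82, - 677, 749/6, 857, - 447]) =[ - 718,  -  677, - 447, - 445, - 331,82, 749/6, 362,373, 413 , 589, 760, 857 ] 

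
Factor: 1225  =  5^2 * 7^2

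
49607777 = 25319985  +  24287792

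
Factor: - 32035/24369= -3^( - 1 )*5^1*43^1*149^1*8123^( - 1 )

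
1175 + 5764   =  6939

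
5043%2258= 527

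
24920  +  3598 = 28518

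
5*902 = 4510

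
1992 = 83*24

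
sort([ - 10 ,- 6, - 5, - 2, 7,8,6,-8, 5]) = [ - 10, - 8, - 6, - 5, - 2,5 , 6, 7, 8]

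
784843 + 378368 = 1163211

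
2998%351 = 190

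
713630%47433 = 2135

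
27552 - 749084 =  - 721532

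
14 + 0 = 14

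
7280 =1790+5490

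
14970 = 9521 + 5449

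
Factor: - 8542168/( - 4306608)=2^( - 1 )*3^ ( - 4 )*73^1*3323^ ( - 1 ) * 14627^1=1067771/538326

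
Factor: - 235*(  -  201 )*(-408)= - 19271880=- 2^3 * 3^2*5^1*17^1*47^1*67^1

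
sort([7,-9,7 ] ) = [ - 9,7, 7 ] 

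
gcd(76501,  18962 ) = 1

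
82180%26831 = 1687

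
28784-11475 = 17309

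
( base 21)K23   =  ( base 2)10001010100001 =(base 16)22a1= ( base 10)8865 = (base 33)84l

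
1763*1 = 1763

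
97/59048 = 97/59048 = 0.00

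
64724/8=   8090 + 1/2 = 8090.50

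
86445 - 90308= - 3863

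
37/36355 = 37/36355 = 0.00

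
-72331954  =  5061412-77393366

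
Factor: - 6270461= -59^1*106279^1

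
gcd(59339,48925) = 1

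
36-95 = - 59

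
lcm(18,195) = 1170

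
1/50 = 1/50=0.02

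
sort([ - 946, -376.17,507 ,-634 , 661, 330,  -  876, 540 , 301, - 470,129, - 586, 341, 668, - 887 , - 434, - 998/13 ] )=[ - 946, - 887,  -  876,-634, - 586, - 470, - 434, - 376.17,  -  998/13,129 , 301, 330 , 341 , 507, 540, 661 , 668] 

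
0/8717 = 0 = 0.00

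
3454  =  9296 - 5842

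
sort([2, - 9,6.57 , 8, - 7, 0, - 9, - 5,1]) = [  -  9, - 9 , - 7, - 5,0, 1, 2, 6.57, 8] 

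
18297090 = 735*24894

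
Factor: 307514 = 2^1*153757^1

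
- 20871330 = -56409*370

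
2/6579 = 2/6579 = 0.00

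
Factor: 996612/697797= 332204/232599 = 2^2*3^ ( - 1)*23^( - 1)*53^1*1567^1*3371^(-1)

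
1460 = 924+536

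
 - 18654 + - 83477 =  - 102131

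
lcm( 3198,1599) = 3198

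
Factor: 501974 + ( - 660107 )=-3^1 * 52711^1  =  - 158133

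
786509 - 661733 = 124776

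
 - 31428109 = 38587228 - 70015337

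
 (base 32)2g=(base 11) 73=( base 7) 143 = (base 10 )80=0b1010000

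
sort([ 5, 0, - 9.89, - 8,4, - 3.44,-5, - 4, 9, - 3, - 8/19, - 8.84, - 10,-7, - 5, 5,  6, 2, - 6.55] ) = [ - 10, - 9.89, - 8.84,  -  8, - 7,- 6.55, - 5, - 5, - 4, - 3.44, - 3, - 8/19, 0 , 2,  4, 5, 5 , 6,9] 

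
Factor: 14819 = 7^1 * 29^1*73^1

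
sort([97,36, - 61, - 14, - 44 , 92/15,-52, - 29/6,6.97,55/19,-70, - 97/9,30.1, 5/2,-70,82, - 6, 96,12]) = [ -70, - 70, - 61, - 52,-44, - 14,-97/9, - 6,-29/6,5/2,55/19,92/15,6.97,12,30.1,36, 82, 96, 97]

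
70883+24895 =95778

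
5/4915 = 1/983  =  0.00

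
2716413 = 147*18479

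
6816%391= 169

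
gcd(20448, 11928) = 1704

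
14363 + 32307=46670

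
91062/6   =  15177= 15177.00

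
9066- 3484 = 5582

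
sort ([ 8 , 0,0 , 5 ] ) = [ 0,0,5 , 8]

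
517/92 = 517/92  =  5.62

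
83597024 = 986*84784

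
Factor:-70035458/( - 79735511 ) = 2^1*167^1 *209687^1*79735511^(-1 )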